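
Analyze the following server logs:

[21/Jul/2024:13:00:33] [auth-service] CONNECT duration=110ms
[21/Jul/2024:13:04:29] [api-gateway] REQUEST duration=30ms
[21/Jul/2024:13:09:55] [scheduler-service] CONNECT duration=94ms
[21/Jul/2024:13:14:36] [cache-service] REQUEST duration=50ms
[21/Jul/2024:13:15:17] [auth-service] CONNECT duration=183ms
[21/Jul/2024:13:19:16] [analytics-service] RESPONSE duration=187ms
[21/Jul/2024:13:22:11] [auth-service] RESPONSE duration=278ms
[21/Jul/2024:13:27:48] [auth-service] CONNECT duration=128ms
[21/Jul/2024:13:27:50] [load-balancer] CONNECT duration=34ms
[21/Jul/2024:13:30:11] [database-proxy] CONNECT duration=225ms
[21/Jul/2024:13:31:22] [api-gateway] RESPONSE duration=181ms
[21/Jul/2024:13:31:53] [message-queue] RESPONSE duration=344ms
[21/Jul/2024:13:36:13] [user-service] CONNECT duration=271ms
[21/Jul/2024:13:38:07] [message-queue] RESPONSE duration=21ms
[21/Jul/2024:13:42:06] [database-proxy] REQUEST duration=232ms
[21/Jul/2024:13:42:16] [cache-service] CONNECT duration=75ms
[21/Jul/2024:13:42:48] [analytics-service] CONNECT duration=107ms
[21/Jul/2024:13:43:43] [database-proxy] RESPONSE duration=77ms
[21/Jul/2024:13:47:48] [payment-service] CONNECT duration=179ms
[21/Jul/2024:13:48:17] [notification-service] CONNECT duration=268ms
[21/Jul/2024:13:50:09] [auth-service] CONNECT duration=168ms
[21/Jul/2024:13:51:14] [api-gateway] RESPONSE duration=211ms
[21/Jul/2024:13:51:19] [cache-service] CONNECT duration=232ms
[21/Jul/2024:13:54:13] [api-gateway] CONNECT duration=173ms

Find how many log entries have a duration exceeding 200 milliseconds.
8

To count timeouts:

1. Threshold: 200ms
2. Extract duration from each log entry
3. Count entries where duration > 200
4. Timeout count: 8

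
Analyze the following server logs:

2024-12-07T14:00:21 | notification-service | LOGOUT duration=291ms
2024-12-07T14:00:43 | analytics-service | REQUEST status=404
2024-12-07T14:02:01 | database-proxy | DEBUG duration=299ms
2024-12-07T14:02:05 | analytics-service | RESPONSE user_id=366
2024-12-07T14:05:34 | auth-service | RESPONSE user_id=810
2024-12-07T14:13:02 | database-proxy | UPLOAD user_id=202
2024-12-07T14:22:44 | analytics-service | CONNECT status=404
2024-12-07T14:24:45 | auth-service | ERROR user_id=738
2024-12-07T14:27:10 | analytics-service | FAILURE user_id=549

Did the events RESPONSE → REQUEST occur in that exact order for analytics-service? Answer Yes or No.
No

To verify sequence order:

1. Find all events in sequence RESPONSE → REQUEST for analytics-service
2. Extract their timestamps
3. Check if timestamps are in ascending order
4. Result: No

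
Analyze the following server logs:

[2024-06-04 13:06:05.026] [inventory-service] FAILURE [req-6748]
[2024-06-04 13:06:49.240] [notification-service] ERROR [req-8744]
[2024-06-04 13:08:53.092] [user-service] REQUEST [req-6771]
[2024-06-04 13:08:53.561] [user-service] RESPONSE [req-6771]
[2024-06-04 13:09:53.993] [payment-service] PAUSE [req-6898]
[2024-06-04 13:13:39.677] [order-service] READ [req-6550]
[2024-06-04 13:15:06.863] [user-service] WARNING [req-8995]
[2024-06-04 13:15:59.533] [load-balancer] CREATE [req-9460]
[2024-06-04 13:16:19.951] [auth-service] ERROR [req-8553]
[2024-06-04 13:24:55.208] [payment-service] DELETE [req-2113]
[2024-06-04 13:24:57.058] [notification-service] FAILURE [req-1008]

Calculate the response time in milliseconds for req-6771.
469

To calculate latency:

1. Find REQUEST with id req-6771: 2024-06-04 13:08:53.092
2. Find RESPONSE with id req-6771: 2024-06-04 13:08:53.561
3. Latency: 2024-06-04 13:08:53.561 - 2024-06-04 13:08:53.092 = 469ms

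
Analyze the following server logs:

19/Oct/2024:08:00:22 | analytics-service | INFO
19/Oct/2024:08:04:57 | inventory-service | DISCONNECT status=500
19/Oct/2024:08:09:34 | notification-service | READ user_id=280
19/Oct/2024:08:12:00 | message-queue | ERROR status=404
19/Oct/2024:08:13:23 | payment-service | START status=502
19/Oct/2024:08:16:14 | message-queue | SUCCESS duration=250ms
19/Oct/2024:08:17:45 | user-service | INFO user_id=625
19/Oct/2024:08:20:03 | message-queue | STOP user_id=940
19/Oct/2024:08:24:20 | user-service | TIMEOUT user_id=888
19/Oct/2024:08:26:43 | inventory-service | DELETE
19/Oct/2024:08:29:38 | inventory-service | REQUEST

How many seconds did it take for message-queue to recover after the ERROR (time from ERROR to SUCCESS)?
254

To calculate recovery time:

1. Find ERROR event for message-queue: 19/Oct/2024:08:12:00
2. Find next SUCCESS event for message-queue: 19/Oct/2024:08:16:14
3. Recovery time: 19/Oct/2024:08:16:14 - 19/Oct/2024:08:12:00 = 254 seconds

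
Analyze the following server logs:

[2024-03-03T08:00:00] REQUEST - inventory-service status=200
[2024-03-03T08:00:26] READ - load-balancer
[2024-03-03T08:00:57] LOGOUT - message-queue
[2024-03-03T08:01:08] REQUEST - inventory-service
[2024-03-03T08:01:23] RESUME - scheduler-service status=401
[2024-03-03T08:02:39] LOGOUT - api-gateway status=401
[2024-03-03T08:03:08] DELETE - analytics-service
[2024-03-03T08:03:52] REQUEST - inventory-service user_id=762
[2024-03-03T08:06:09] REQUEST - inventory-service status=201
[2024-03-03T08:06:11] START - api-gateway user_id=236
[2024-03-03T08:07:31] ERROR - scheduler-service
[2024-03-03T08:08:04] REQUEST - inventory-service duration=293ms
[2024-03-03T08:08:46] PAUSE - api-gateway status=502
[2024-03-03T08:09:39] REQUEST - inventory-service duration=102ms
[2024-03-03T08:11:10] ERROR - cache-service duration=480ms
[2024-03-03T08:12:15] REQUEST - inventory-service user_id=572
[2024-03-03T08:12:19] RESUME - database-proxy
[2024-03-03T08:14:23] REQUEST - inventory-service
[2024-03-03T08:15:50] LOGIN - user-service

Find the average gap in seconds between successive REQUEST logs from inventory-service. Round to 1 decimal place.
123.3

To calculate average interval:

1. Find all REQUEST events for inventory-service in order
2. Calculate time gaps between consecutive events
3. Compute mean of gaps: 863 / 7 = 123.3 seconds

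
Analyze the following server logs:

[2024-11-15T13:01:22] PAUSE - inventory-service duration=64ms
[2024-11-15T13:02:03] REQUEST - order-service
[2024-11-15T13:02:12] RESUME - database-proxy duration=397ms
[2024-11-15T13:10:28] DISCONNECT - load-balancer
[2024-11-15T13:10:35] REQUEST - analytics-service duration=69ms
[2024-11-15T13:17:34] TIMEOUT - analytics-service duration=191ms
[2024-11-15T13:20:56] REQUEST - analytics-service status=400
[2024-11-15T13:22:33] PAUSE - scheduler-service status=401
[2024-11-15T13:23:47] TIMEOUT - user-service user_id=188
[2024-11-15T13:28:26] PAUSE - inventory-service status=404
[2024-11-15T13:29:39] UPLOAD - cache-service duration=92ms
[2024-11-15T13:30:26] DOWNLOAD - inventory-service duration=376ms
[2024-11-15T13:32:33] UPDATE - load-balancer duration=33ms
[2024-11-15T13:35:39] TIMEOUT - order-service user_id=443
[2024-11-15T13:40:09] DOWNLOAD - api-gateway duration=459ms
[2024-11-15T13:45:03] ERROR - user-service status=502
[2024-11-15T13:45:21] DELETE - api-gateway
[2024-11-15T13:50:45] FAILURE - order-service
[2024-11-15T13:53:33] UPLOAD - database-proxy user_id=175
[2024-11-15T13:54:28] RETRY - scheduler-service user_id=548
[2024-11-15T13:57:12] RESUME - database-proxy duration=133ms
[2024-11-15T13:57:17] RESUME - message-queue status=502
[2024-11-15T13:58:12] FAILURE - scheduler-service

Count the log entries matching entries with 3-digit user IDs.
4

To find matching entries:

1. Pattern to match: entries with 3-digit user IDs
2. Scan each log entry for the pattern
3. Count matches: 4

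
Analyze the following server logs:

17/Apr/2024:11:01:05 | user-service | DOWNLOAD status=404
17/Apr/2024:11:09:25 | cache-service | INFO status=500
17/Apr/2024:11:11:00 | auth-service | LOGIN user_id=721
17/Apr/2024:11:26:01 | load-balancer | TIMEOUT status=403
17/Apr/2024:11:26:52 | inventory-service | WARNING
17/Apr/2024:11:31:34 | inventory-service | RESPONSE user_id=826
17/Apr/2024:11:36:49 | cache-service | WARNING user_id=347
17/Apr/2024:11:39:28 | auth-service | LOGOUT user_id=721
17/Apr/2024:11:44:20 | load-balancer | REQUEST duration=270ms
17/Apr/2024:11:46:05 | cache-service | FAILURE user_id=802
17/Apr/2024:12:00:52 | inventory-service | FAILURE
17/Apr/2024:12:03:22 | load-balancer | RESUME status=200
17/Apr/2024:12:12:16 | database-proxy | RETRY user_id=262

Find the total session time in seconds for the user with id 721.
1708

To calculate session duration:

1. Find LOGIN event for user_id=721: 17/Apr/2024:11:11:00
2. Find LOGOUT event for user_id=721: 17/Apr/2024:11:39:28
3. Session duration: 17/Apr/2024:11:39:28 - 17/Apr/2024:11:11:00 = 1708 seconds (28 minutes)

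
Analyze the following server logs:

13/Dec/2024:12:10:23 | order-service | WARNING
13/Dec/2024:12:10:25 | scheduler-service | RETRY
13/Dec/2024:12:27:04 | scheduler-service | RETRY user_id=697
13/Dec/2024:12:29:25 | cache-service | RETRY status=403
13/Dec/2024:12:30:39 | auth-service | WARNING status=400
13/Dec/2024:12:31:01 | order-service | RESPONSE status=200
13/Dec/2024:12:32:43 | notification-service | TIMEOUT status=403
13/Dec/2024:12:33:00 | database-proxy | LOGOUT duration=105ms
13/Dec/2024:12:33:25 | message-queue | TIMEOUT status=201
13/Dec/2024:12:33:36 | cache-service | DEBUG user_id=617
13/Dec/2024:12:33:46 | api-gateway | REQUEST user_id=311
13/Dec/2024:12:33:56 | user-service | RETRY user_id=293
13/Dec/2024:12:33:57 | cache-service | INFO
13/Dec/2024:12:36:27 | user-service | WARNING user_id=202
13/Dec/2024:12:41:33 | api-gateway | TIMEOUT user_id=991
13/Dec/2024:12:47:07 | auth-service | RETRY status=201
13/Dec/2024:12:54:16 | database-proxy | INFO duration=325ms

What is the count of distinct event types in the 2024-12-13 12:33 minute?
6

To count unique event types:

1. Filter events in the minute starting at 2024-12-13 12:33
2. Extract event types from matching entries
3. Count unique types: 6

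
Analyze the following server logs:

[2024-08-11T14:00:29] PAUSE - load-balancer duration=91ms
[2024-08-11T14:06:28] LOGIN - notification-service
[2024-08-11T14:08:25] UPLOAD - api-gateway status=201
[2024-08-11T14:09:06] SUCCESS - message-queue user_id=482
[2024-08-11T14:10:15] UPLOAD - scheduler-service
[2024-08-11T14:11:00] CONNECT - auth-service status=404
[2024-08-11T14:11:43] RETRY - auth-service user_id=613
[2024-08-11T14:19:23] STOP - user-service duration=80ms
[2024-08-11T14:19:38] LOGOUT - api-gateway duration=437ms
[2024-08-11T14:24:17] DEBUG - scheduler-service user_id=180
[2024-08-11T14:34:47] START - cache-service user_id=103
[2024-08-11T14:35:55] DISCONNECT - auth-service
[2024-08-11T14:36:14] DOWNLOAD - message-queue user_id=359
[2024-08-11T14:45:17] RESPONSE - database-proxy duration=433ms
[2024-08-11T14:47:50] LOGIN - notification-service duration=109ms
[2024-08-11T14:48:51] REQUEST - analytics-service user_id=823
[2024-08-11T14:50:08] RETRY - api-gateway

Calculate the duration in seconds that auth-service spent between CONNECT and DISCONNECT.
1495

To calculate state duration:

1. Find CONNECT event for auth-service: 2024-08-11T14:11:00
2. Find DISCONNECT event for auth-service: 2024-08-11T14:35:55
3. Calculate duration: 2024-08-11T14:35:55 - 2024-08-11T14:11:00 = 1495 seconds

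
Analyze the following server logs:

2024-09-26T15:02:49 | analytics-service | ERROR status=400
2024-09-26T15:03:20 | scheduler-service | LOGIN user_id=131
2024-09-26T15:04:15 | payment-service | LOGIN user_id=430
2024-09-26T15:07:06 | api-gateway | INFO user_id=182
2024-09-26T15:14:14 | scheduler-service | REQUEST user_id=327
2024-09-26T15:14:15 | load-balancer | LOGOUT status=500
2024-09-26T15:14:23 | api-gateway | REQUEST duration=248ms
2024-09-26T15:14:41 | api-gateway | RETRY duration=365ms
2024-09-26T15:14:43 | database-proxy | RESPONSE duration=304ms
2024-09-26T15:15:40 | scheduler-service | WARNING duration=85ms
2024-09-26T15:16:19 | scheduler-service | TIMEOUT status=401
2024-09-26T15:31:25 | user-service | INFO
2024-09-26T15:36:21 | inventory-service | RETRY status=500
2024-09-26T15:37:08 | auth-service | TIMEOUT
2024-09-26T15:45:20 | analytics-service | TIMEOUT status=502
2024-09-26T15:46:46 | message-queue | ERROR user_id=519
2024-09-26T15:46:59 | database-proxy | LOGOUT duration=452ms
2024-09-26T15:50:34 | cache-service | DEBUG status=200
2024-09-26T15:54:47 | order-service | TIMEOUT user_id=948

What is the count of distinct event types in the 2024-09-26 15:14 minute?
4

To count unique event types:

1. Filter events in the minute starting at 2024-09-26 15:14
2. Extract event types from matching entries
3. Count unique types: 4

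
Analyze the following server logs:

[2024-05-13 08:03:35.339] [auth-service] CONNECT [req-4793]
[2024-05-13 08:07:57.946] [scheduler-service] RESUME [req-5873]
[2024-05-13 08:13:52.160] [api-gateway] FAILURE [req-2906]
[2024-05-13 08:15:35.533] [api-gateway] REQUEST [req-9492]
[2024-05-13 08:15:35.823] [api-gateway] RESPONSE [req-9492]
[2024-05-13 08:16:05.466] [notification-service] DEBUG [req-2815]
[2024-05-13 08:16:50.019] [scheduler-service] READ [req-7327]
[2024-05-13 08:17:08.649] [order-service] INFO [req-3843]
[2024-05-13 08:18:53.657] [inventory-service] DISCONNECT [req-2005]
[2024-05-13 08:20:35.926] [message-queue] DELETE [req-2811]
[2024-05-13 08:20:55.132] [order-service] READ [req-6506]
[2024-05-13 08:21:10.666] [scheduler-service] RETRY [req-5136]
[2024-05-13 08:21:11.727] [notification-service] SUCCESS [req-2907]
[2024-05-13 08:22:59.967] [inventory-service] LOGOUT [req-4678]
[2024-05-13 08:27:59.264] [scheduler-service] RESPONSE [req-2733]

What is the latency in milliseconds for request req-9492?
290

To calculate latency:

1. Find REQUEST with id req-9492: 2024-05-13 08:15:35.533
2. Find RESPONSE with id req-9492: 2024-05-13 08:15:35.823
3. Latency: 2024-05-13 08:15:35.823 - 2024-05-13 08:15:35.533 = 290ms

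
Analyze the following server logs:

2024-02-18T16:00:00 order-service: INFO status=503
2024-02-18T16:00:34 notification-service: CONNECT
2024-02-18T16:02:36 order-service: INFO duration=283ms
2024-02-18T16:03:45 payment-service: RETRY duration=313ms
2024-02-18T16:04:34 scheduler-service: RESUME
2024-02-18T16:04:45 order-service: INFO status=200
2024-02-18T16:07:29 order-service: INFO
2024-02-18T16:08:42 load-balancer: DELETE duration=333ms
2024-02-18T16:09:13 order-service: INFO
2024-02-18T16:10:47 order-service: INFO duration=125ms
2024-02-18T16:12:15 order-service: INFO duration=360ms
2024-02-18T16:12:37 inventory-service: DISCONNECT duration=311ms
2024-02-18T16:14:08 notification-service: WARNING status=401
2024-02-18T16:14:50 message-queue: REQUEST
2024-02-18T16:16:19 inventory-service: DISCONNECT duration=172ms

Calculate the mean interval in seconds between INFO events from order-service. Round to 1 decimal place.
122.5

To calculate average interval:

1. Find all INFO events for order-service in order
2. Calculate time gaps between consecutive events
3. Compute mean of gaps: 735 / 6 = 122.5 seconds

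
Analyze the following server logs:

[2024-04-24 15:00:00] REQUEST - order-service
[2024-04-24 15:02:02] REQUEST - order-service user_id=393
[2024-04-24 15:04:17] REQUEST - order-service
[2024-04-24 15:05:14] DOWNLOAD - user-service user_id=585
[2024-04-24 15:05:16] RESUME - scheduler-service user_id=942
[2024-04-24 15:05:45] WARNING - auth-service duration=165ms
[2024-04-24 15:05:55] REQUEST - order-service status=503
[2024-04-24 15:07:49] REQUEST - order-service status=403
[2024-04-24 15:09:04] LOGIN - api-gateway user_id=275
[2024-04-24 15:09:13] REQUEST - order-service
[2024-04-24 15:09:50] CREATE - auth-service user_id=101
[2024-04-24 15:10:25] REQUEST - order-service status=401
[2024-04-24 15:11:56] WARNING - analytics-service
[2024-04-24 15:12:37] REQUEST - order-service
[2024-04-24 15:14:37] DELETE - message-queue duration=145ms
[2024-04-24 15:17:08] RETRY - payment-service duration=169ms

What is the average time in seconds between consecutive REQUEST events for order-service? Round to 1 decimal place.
108.1

To calculate average interval:

1. Find all REQUEST events for order-service in order
2. Calculate time gaps between consecutive events
3. Compute mean of gaps: 757 / 7 = 108.1 seconds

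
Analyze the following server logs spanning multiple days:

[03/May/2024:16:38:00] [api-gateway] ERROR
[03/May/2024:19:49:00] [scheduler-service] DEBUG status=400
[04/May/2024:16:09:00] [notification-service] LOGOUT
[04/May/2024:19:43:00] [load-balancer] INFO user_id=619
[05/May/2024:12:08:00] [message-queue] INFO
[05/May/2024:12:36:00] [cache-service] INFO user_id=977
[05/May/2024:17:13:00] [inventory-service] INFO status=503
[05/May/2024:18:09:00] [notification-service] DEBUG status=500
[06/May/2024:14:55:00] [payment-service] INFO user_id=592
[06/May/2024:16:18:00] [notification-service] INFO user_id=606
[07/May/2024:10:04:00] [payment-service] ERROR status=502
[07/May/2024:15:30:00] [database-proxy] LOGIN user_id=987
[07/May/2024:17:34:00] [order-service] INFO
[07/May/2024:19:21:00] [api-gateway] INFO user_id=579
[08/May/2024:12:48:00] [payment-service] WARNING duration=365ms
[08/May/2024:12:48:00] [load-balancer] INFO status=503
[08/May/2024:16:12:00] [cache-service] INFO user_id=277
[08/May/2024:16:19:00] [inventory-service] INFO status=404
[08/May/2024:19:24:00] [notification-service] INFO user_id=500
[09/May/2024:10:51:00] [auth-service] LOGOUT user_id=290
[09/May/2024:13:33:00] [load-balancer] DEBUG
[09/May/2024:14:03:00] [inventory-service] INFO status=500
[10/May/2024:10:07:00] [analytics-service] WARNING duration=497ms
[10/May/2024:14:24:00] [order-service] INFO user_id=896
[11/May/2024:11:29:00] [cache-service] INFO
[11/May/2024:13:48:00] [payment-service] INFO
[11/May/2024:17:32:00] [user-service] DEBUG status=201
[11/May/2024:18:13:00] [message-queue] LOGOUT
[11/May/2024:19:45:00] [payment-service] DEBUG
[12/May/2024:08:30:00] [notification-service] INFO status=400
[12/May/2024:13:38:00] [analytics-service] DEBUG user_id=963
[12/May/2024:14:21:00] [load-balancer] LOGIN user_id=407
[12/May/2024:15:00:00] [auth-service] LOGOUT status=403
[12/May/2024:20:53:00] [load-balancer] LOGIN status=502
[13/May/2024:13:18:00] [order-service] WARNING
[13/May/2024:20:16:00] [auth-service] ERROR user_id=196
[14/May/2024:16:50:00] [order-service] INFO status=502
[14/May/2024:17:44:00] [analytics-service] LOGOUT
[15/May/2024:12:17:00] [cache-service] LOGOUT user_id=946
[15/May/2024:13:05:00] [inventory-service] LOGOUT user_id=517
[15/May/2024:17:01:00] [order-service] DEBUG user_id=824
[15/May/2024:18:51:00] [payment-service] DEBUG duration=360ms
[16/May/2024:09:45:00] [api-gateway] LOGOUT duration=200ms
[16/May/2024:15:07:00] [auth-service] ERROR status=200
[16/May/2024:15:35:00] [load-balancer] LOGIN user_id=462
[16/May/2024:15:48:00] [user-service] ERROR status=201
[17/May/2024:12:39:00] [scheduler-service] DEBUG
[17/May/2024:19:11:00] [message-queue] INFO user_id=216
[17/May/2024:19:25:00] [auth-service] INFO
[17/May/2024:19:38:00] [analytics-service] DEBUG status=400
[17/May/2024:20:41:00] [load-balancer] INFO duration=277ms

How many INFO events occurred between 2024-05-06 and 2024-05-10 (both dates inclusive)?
10

To filter by date range:

1. Date range: 2024-05-06 through 2024-05-10, both dates inclusive
2. Filter for INFO events whose date falls in this range
3. Count matching events: 10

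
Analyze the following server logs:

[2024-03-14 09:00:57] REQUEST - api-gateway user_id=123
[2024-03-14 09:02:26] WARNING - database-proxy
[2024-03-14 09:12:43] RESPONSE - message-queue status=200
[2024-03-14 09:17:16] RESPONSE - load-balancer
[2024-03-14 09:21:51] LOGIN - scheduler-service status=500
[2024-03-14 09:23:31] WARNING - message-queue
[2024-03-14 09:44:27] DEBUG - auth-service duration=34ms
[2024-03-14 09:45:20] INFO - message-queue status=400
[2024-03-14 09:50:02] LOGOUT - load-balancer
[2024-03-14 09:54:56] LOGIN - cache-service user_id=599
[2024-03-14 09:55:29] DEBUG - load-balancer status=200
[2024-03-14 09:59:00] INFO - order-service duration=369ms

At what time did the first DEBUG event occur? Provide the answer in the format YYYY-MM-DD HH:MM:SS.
2024-03-14 09:44:27

To find the first event:

1. Filter for all DEBUG events
2. Sort by timestamp
3. Select the first one
4. Timestamp: 2024-03-14 09:44:27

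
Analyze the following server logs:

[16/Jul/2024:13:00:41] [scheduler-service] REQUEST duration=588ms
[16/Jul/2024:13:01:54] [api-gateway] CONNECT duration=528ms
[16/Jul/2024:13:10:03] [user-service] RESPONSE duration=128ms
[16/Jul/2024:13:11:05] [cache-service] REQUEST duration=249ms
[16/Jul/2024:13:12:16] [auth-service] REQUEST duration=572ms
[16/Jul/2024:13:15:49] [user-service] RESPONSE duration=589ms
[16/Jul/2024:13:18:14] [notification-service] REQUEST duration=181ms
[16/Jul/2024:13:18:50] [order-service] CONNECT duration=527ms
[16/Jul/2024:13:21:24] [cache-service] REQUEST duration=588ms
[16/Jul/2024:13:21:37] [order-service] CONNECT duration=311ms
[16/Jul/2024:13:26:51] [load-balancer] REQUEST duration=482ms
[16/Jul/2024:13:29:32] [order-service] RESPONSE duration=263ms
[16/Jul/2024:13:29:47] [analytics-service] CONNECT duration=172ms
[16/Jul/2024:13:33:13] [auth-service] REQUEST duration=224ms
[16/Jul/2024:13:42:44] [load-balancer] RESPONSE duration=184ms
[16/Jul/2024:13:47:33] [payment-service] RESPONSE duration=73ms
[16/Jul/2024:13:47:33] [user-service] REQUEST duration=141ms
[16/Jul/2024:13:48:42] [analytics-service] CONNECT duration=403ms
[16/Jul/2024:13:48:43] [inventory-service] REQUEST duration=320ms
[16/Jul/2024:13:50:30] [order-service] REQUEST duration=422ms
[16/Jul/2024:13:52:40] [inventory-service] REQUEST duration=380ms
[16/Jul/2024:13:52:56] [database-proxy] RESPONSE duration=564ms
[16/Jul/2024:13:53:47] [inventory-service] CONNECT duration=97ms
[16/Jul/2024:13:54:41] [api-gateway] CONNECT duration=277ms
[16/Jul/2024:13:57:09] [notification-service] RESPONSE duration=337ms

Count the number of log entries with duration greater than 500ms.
7

To count timeouts:

1. Threshold: 500ms
2. Extract duration from each log entry
3. Count entries where duration > 500
4. Timeout count: 7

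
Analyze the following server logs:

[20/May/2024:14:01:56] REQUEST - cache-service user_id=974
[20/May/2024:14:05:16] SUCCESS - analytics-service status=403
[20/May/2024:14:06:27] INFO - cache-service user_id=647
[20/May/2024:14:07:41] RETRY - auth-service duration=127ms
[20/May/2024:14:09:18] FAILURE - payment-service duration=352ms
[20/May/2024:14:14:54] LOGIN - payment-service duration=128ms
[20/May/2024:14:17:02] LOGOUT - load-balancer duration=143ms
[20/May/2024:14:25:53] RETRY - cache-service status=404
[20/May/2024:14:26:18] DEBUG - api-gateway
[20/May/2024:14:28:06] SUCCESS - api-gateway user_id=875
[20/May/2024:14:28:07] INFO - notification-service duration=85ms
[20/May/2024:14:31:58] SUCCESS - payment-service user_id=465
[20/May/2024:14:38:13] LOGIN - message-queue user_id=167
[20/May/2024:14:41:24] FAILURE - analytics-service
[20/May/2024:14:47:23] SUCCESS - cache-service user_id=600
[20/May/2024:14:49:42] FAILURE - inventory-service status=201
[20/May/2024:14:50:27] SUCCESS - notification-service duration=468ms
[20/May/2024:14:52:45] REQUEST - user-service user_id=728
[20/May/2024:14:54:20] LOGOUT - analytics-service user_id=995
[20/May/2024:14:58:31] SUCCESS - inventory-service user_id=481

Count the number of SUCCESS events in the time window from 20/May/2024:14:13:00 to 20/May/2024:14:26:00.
0

To count events in the time window:

1. Window boundaries: 20/May/2024:14:13:00 to 20/May/2024:14:26:00
2. Filter for SUCCESS events within this window
3. Count matching events: 0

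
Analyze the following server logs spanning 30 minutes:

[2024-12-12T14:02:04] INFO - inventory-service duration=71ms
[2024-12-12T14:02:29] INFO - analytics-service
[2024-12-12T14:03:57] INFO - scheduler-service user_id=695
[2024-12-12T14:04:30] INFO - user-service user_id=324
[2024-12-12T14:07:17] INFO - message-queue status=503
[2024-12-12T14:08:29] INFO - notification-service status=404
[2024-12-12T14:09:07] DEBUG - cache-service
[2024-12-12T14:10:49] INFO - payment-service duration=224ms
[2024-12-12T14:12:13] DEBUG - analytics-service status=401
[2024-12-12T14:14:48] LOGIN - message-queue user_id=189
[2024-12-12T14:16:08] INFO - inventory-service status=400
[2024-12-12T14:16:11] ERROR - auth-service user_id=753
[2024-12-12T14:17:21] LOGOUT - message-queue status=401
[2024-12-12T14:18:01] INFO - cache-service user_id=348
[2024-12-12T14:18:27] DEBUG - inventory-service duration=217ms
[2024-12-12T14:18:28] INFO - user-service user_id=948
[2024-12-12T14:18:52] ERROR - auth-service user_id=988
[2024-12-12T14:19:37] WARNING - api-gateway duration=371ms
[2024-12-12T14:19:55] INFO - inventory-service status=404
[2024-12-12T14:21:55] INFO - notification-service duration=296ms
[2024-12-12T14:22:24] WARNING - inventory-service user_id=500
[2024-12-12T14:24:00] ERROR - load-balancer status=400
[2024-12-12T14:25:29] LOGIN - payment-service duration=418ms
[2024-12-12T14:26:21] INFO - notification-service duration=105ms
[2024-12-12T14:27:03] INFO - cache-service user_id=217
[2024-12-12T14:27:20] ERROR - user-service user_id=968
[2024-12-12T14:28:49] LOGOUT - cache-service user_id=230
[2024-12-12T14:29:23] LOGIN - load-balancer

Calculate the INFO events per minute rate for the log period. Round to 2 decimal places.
0.47

To calculate the rate:

1. Count total INFO events: 14
2. Total time period: 30 minutes
3. Rate = 14 / 30 = 0.47 events per minute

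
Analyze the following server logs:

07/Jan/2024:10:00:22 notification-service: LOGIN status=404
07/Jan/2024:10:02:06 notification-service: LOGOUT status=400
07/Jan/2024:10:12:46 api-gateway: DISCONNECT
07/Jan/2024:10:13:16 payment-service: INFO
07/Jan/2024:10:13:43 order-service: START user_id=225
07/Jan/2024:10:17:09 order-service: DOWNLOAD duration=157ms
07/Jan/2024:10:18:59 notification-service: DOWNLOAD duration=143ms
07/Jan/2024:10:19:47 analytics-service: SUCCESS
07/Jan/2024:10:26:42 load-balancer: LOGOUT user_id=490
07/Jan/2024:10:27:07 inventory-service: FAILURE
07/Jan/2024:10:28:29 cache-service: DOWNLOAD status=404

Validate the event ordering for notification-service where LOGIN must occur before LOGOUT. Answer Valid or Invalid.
Valid

To validate ordering:

1. Required order: LOGIN → LOGOUT
2. Rule: LOGIN must occur before LOGOUT
3. Check actual order of events for notification-service
4. Result: Valid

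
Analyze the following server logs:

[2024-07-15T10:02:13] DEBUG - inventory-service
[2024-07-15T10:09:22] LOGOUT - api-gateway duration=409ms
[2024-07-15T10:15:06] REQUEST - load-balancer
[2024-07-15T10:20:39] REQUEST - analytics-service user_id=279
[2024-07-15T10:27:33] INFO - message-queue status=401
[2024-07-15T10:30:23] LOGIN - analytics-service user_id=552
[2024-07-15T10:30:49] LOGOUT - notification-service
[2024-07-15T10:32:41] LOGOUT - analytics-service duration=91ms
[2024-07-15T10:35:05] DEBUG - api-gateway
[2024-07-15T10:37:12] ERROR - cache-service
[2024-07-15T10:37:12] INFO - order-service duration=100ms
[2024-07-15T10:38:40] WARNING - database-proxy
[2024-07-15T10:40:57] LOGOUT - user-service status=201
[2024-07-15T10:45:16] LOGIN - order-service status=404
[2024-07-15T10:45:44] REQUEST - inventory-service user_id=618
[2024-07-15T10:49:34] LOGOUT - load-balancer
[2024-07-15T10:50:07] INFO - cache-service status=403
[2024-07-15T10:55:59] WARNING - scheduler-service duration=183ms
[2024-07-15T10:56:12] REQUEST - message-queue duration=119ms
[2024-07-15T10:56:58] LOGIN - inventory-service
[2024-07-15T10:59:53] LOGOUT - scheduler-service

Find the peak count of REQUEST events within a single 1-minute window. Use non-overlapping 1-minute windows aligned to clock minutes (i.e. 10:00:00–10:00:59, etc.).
1

To find the burst window:

1. Divide the log period into non-overlapping 1-minute windows starting at 10:00
2. Count REQUEST events in each window
3. Find the window with maximum count
4. Maximum events in a window: 1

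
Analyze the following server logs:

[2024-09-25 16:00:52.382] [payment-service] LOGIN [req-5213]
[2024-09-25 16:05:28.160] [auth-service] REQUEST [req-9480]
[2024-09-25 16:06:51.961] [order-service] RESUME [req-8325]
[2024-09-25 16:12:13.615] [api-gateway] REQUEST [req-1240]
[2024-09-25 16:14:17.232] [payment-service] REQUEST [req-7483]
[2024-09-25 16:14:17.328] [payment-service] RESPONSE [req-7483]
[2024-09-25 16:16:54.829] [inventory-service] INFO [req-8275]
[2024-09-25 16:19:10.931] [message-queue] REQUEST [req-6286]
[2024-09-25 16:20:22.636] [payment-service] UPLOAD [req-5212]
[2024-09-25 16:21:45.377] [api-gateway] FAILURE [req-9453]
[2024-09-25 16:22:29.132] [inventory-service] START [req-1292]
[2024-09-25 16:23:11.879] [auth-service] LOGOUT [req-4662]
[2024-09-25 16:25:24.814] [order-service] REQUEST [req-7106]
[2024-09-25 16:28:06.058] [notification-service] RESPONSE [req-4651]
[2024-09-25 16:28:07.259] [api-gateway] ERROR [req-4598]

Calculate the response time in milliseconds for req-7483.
96

To calculate latency:

1. Find REQUEST with id req-7483: 2024-09-25 16:14:17.232
2. Find RESPONSE with id req-7483: 2024-09-25 16:14:17.328
3. Latency: 2024-09-25 16:14:17.328 - 2024-09-25 16:14:17.232 = 96ms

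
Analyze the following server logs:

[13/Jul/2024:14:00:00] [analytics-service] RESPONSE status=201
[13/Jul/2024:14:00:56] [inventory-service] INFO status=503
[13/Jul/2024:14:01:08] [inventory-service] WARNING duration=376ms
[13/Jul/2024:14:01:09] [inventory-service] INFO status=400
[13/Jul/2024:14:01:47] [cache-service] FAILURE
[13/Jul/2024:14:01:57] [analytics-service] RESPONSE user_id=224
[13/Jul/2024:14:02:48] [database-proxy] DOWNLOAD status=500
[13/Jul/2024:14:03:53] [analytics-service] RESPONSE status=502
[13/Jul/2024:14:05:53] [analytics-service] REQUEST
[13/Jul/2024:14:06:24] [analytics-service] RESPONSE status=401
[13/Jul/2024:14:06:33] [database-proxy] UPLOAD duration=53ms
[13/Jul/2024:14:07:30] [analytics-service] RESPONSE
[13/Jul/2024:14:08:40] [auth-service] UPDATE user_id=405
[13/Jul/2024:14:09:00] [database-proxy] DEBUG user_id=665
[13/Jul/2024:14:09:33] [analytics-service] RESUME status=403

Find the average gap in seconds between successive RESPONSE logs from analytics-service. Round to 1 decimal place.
112.5

To calculate average interval:

1. Find all RESPONSE events for analytics-service in order
2. Calculate time gaps between consecutive events
3. Compute mean of gaps: 450 / 4 = 112.5 seconds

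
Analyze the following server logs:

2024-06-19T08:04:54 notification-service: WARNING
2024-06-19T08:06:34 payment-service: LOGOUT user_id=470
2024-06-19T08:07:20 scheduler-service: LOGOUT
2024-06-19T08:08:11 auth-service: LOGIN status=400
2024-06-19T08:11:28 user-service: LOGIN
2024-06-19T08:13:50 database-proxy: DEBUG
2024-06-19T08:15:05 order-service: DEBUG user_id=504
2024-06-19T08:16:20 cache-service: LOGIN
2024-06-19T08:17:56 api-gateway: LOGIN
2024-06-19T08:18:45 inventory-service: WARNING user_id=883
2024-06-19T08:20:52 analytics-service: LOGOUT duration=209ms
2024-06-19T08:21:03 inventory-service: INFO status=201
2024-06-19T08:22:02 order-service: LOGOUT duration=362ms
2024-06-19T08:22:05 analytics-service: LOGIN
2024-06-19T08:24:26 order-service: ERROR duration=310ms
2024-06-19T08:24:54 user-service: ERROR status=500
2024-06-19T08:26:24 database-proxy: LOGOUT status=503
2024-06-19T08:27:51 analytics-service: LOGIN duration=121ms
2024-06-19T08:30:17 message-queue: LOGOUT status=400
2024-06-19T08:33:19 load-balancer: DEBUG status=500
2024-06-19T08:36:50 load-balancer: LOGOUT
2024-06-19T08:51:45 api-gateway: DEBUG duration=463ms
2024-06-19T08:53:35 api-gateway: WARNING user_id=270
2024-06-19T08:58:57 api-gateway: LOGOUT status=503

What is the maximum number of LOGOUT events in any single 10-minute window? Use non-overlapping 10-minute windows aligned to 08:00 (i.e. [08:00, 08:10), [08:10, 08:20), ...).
3

To find the burst window:

1. Divide the log period into non-overlapping 10-minute windows starting at 08:00
2. Count LOGOUT events in each window
3. Find the window with maximum count
4. Maximum events in a window: 3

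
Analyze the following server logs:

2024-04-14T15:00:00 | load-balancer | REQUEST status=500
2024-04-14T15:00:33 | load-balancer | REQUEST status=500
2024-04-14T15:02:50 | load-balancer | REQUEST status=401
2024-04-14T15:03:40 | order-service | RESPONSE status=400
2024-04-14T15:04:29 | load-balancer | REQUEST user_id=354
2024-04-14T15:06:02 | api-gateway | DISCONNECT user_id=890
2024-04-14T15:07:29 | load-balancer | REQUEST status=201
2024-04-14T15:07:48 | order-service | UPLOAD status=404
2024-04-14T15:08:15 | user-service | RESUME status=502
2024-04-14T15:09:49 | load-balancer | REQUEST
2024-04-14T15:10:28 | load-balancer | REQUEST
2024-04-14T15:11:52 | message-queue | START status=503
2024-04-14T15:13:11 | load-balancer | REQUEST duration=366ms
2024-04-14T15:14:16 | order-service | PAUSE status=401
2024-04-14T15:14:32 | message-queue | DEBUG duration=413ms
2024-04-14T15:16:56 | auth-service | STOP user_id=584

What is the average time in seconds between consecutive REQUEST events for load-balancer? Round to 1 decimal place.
113.0

To calculate average interval:

1. Find all REQUEST events for load-balancer in order
2. Calculate time gaps between consecutive events
3. Compute mean of gaps: 791 / 7 = 113.0 seconds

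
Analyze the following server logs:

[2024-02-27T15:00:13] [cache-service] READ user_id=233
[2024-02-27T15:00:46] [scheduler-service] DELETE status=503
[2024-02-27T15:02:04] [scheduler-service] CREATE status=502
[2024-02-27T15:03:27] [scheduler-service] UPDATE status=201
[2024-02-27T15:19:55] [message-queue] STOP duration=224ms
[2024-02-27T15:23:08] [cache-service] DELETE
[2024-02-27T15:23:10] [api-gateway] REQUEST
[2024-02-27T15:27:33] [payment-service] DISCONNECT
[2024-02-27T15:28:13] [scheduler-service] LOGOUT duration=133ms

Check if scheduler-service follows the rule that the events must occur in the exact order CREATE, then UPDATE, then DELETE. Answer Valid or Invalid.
Invalid

To validate ordering:

1. Required order: CREATE → UPDATE → DELETE
2. Rule: the events must occur in the exact order CREATE, then UPDATE, then DELETE
3. Check actual order of events for scheduler-service
4. Result: Invalid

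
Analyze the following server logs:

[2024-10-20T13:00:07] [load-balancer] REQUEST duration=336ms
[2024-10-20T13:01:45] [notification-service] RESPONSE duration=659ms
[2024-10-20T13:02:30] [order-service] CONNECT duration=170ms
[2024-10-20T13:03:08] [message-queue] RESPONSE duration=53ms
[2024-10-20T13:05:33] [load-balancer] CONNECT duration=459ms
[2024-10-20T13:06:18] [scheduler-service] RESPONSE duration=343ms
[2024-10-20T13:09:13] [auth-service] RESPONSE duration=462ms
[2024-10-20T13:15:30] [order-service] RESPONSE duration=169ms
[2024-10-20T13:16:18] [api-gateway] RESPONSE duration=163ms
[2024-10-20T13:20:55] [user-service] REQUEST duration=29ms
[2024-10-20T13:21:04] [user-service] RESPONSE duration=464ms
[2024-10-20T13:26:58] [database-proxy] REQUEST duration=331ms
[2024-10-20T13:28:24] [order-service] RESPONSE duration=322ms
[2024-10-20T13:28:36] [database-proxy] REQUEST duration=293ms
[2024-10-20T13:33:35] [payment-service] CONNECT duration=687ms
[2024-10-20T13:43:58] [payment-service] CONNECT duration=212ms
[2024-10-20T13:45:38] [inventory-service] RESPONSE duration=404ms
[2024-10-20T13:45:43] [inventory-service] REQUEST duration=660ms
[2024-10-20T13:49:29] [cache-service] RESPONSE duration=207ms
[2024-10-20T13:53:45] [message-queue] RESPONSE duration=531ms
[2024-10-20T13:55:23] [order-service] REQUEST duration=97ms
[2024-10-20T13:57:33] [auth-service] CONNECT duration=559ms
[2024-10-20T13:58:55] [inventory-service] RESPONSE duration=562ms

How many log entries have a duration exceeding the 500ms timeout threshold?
6

To count timeouts:

1. Threshold: 500ms
2. Extract duration from each log entry
3. Count entries where duration > 500
4. Timeout count: 6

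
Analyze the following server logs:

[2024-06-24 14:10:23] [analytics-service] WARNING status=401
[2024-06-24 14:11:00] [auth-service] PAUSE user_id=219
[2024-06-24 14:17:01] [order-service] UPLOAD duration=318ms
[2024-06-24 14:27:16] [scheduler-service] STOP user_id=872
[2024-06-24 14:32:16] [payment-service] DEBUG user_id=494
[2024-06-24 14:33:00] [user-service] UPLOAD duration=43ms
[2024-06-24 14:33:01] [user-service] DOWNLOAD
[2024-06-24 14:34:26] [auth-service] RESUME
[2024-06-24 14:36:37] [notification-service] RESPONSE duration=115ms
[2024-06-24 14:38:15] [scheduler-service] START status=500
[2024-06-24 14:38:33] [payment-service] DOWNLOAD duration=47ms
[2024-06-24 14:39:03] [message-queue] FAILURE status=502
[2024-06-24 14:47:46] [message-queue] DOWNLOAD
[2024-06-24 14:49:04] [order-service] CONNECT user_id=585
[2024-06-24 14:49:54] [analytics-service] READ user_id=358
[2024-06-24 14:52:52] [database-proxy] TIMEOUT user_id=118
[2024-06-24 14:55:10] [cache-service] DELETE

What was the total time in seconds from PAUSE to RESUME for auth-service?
1406

To calculate state duration:

1. Find PAUSE event for auth-service: 2024-06-24 14:11:00
2. Find RESUME event for auth-service: 2024-06-24 14:34:26
3. Calculate duration: 2024-06-24 14:34:26 - 2024-06-24 14:11:00 = 1406 seconds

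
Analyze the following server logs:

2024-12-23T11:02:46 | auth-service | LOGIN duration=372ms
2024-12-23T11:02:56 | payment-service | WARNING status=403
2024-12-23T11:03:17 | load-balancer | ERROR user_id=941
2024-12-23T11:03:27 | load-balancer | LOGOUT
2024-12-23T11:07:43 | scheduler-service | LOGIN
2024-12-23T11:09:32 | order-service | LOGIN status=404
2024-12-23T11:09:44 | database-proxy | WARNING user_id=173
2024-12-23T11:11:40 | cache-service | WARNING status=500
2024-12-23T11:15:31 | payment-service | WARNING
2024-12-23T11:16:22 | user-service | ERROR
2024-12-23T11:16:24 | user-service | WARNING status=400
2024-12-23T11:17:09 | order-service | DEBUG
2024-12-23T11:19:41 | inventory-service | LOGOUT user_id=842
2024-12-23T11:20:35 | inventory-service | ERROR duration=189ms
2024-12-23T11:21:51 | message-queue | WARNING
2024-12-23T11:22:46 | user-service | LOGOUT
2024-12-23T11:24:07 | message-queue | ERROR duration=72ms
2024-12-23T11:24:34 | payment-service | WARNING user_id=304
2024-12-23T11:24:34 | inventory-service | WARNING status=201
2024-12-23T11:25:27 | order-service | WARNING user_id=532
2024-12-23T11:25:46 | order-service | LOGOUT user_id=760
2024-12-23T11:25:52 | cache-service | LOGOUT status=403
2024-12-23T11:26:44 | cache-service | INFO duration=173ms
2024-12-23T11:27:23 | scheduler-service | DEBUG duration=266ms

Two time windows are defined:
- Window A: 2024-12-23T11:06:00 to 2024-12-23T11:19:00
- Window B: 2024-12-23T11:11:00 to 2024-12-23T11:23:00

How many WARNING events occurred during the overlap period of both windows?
3

To find overlap events:

1. Window A: 2024-12-23T11:06:00 to 2024-12-23T11:19:00
2. Window B: 2024-12-23T11:11:00 to 2024-12-23T11:23:00
3. Overlap period: 2024-12-23T11:11:00 to 2024-12-23T11:19:00
4. Count WARNING events in overlap: 3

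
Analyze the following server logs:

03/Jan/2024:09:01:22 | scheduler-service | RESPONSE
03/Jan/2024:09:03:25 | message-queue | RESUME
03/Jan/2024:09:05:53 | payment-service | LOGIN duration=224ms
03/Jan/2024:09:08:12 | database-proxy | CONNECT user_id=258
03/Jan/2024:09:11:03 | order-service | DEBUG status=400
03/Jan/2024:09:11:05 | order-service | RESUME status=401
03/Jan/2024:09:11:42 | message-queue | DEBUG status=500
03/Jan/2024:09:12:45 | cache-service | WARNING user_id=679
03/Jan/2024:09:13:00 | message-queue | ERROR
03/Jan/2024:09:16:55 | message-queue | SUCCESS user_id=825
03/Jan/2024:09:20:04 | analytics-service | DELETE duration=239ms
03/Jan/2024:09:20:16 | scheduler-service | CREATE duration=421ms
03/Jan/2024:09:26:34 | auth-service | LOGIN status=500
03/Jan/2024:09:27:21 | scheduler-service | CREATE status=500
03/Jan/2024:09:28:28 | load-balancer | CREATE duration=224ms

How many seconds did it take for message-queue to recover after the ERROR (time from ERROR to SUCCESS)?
235

To calculate recovery time:

1. Find ERROR event for message-queue: 03/Jan/2024:09:13:00
2. Find next SUCCESS event for message-queue: 03/Jan/2024:09:16:55
3. Recovery time: 03/Jan/2024:09:16:55 - 03/Jan/2024:09:13:00 = 235 seconds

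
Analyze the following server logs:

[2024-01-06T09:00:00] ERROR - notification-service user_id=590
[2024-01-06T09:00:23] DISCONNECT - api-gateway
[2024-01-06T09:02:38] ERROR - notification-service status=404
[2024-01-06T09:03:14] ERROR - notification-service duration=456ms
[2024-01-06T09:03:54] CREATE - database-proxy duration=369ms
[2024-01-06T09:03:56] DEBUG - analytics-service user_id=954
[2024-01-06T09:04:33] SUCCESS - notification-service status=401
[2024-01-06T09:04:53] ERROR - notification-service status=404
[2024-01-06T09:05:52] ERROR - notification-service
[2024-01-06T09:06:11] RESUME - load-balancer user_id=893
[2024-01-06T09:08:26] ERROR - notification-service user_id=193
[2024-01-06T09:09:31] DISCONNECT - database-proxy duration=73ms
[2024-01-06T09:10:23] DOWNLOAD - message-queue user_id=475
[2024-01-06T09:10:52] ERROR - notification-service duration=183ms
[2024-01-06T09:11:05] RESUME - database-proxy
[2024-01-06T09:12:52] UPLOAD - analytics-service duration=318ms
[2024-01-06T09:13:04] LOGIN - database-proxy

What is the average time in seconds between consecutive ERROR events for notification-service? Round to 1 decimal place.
108.7

To calculate average interval:

1. Find all ERROR events for notification-service in order
2. Calculate time gaps between consecutive events
3. Compute mean of gaps: 652 / 6 = 108.7 seconds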